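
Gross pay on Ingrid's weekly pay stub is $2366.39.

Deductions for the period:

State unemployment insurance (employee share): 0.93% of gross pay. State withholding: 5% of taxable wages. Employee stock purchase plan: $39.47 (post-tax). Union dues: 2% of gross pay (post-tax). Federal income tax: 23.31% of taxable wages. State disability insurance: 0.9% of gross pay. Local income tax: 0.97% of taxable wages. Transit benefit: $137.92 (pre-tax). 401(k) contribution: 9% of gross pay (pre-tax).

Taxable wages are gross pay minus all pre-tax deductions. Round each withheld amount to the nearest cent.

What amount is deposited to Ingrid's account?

$1295.25

Transit benefit: $137.92
401(k) contribution: $2366.39 × 0.09 = $212.98
Pre-tax total = $137.92 + $212.98 = $350.90
Taxable wages = $2366.39 − $350.90 = $2015.49
State withholding: $2015.49 × 0.05 = $100.77
Local income tax: $2015.49 × 0.0097 = $19.55
Federal income tax: $2015.49 × 0.2331 = $469.81
State unemployment insurance (employee share): $2366.39 × 0.0093 = $22.01
State disability insurance: $2366.39 × 0.009 = $21.30
Union dues: $2366.39 × 0.02 = $47.33
Employee stock purchase plan: $39.47
Total deductions = $137.92 + $212.98 + $100.77 + $19.55 + $469.81 + $22.01 + $21.30 + $47.33 + $39.47 = $1071.14
Net pay = $2366.39 − $1071.14 = $1295.25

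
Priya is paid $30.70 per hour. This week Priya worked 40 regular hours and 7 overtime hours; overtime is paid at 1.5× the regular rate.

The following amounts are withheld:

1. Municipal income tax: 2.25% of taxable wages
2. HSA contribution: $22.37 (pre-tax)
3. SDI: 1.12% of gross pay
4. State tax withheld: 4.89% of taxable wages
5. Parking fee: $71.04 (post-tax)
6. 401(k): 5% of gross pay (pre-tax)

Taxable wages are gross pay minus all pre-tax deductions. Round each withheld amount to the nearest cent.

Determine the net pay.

Regular pay: 40 × $30.70 = $1,228.00
Overtime pay: 7 × $30.70 × 1.5 = $322.35
Gross pay = $1,228.00 + $322.35 = $1,550.35
HSA contribution: $22.37
401(k): $1,550.35 × 0.05 = $77.52
Pre-tax total = $22.37 + $77.52 = $99.89
Taxable wages = $1,550.35 − $99.89 = $1,450.46
Municipal income tax: $1,450.46 × 0.0225 = $32.64
State tax withheld: $1,450.46 × 0.0489 = $70.93
SDI: $1,550.35 × 0.0112 = $17.36
Parking fee: $71.04
Total deductions = $22.37 + $77.52 + $32.64 + $70.93 + $17.36 + $71.04 = $291.86
Net pay = $1,550.35 − $291.86 = $1,258.49

$1,258.49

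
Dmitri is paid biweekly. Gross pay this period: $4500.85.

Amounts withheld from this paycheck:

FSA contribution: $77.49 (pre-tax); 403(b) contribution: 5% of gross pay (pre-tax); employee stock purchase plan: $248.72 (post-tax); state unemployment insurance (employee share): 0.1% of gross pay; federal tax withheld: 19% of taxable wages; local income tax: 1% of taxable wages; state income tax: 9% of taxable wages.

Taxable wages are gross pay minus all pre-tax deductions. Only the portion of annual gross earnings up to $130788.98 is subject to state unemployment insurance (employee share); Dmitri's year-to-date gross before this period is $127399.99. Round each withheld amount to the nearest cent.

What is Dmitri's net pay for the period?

FSA contribution: $77.49
403(b) contribution: $4500.85 × 0.05 = $225.04
Pre-tax total = $77.49 + $225.04 = $302.53
Taxable wages = $4500.85 − $302.53 = $4198.32
Local income tax: $4198.32 × 0.01 = $41.98
State income tax: $4198.32 × 0.09 = $377.85
Federal tax withheld: $4198.32 × 0.19 = $797.68
State unemployment insurance (employee share): only $130788.98 − $127399.99 = $3388.99 of this check is subject → $3388.99 × 0.001 = $3.39
Employee stock purchase plan: $248.72
Total deductions = $77.49 + $225.04 + $41.98 + $377.85 + $797.68 + $3.39 + $248.72 = $1772.15
Net pay = $4500.85 − $1772.15 = $2728.70

$2728.70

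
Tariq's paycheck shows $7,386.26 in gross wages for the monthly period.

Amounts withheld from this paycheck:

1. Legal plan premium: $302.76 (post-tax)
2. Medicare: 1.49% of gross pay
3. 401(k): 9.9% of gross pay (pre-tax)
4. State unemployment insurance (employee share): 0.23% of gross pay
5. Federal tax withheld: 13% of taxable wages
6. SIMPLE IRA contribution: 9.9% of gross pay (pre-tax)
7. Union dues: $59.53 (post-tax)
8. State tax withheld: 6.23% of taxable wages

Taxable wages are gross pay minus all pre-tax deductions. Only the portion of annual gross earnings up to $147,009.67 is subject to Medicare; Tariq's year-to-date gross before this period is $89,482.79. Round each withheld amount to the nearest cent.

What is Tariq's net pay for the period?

$4,295.30

SIMPLE IRA contribution: $7,386.26 × 0.099 = $731.24
401(k): $7,386.26 × 0.099 = $731.24
Pre-tax total = $731.24 + $731.24 = $1,462.48
Taxable wages = $7,386.26 − $1,462.48 = $5,923.78
Federal tax withheld: $5,923.78 × 0.13 = $770.09
State tax withheld: $5,923.78 × 0.0623 = $369.05
Medicare: cap not yet reached, full $7,386.26 is subject → $7,386.26 × 0.0149 = $110.06
State unemployment insurance (employee share): $7,386.26 × 0.0023 = $16.99
Union dues: $59.53
Legal plan premium: $302.76
Total deductions = $731.24 + $731.24 + $770.09 + $369.05 + $110.06 + $16.99 + $59.53 + $302.76 = $3,090.96
Net pay = $7,386.26 − $3,090.96 = $4,295.30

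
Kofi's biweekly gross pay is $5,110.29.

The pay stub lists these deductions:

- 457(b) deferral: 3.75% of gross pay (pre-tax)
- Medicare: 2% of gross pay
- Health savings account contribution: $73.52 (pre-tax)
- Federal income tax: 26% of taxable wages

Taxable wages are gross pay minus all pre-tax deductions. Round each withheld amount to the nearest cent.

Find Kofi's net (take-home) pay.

$3,483.19

457(b) deferral: $5,110.29 × 0.0375 = $191.64
Health savings account contribution: $73.52
Pre-tax total = $191.64 + $73.52 = $265.16
Taxable wages = $5,110.29 − $265.16 = $4,845.13
Federal income tax: $4,845.13 × 0.26 = $1,259.73
Medicare: $5,110.29 × 0.02 = $102.21
Total deductions = $191.64 + $73.52 + $1,259.73 + $102.21 = $1,627.10
Net pay = $5,110.29 − $1,627.10 = $3,483.19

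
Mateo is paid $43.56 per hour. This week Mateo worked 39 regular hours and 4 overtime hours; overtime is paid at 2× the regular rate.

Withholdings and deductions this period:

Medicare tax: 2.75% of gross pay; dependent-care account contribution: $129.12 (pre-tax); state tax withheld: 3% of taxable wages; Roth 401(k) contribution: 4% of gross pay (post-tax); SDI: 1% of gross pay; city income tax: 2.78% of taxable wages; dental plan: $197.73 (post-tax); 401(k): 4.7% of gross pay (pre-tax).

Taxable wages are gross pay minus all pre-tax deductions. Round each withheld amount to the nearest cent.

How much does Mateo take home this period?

$1,360.28

Regular pay: 39 × $43.56 = $1,698.84
Overtime pay: 4 × $43.56 × 2 = $348.48
Gross pay = $1,698.84 + $348.48 = $2,047.32
Dependent-care account contribution: $129.12
401(k): $2,047.32 × 0.047 = $96.22
Pre-tax total = $129.12 + $96.22 = $225.34
Taxable wages = $2,047.32 − $225.34 = $1,821.98
State tax withheld: $1,821.98 × 0.03 = $54.66
City income tax: $1,821.98 × 0.0278 = $50.65
Medicare tax: $2,047.32 × 0.0275 = $56.30
SDI: $2,047.32 × 0.01 = $20.47
Dental plan: $197.73
Roth 401(k) contribution: $2,047.32 × 0.04 = $81.89
Total deductions = $129.12 + $96.22 + $54.66 + $50.65 + $56.30 + $20.47 + $197.73 + $81.89 = $687.04
Net pay = $2,047.32 − $687.04 = $1,360.28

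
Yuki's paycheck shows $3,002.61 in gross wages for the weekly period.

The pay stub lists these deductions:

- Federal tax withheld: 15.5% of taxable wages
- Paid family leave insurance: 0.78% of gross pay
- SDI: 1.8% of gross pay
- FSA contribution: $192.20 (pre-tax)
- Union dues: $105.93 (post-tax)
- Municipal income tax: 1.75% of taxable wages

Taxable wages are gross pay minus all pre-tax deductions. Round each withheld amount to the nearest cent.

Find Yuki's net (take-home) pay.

$2,142.22

FSA contribution: $192.20
Taxable wages = $3,002.61 − $192.20 = $2,810.41
Municipal income tax: $2,810.41 × 0.0175 = $49.18
Federal tax withheld: $2,810.41 × 0.155 = $435.61
SDI: $3,002.61 × 0.018 = $54.05
Paid family leave insurance: $3,002.61 × 0.0078 = $23.42
Union dues: $105.93
Total deductions = $192.20 + $49.18 + $435.61 + $54.05 + $23.42 + $105.93 = $860.39
Net pay = $3,002.61 − $860.39 = $2,142.22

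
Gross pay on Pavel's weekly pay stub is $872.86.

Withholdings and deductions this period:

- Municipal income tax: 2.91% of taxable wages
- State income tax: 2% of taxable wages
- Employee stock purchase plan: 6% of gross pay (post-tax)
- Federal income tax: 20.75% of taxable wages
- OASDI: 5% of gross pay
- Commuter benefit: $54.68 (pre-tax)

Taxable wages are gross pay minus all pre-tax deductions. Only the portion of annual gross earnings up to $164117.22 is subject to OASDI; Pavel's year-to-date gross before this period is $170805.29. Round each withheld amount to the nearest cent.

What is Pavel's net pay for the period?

$555.87

Commuter benefit: $54.68
Taxable wages = $872.86 − $54.68 = $818.18
State income tax: $818.18 × 0.02 = $16.36
Federal income tax: $818.18 × 0.2075 = $169.77
Municipal income tax: $818.18 × 0.0291 = $23.81
OASDI: annual cap $164117.22 already reached (YTD $170805.29), so $0.00
Employee stock purchase plan: $872.86 × 0.06 = $52.37
Total deductions = $54.68 + $16.36 + $169.77 + $23.81 + $0.00 + $52.37 = $316.99
Net pay = $872.86 − $316.99 = $555.87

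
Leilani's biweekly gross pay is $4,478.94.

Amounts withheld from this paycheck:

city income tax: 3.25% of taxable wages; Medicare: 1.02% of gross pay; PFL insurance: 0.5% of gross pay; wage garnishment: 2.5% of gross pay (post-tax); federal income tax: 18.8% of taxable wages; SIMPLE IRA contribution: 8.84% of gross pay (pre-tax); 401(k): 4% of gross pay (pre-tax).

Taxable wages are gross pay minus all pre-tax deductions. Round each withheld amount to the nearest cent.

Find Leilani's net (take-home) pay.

401(k): $4,478.94 × 0.04 = $179.16
SIMPLE IRA contribution: $4,478.94 × 0.0884 = $395.94
Pre-tax total = $179.16 + $395.94 = $575.10
Taxable wages = $4,478.94 − $575.10 = $3,903.84
City income tax: $3,903.84 × 0.0325 = $126.87
Federal income tax: $3,903.84 × 0.188 = $733.92
Medicare: $4,478.94 × 0.0102 = $45.69
PFL insurance: $4,478.94 × 0.005 = $22.39
Wage garnishment: $4,478.94 × 0.025 = $111.97
Total deductions = $179.16 + $395.94 + $126.87 + $733.92 + $45.69 + $22.39 + $111.97 = $1,615.94
Net pay = $4,478.94 − $1,615.94 = $2,863.00

$2,863.00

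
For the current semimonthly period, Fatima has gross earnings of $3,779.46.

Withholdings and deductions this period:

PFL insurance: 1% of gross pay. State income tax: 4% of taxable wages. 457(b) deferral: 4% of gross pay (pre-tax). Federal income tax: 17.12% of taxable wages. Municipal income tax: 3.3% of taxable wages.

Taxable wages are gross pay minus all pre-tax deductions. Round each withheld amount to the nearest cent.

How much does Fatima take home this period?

457(b) deferral: $3,779.46 × 0.04 = $151.18
Taxable wages = $3,779.46 − $151.18 = $3,628.28
State income tax: $3,628.28 × 0.04 = $145.13
Municipal income tax: $3,628.28 × 0.033 = $119.73
Federal income tax: $3,628.28 × 0.1712 = $621.16
PFL insurance: $3,779.46 × 0.01 = $37.79
Total deductions = $151.18 + $145.13 + $119.73 + $621.16 + $37.79 = $1,074.99
Net pay = $3,779.46 − $1,074.99 = $2,704.47

$2,704.47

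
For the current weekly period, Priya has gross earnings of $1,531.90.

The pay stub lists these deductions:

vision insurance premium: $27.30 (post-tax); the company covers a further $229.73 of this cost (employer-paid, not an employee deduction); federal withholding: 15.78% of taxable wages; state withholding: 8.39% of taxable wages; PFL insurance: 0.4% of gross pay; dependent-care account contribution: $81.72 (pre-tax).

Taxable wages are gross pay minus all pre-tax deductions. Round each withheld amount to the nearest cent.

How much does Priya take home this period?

Dependent-care account contribution: $81.72
Taxable wages = $1,531.90 − $81.72 = $1,450.18
State withholding: $1,450.18 × 0.0839 = $121.67
Federal withholding: $1,450.18 × 0.1578 = $228.84
PFL insurance: $1,531.90 × 0.004 = $6.13
Vision insurance premium: $27.30
(Employer's $229.73 toward vision insurance premium is not withheld from the employee.)
Total deductions = $81.72 + $121.67 + $228.84 + $6.13 + $27.30 = $465.66
Net pay = $1,531.90 − $465.66 = $1,066.24

$1,066.24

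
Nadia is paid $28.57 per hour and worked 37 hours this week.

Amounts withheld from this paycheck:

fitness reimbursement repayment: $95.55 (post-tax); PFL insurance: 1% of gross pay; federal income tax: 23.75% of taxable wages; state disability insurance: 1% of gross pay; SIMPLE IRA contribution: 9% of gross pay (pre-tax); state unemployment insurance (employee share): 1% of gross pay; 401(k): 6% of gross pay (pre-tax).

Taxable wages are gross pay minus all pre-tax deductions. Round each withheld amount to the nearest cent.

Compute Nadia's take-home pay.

Gross pay: 37 × $28.57 = $1,057.09
401(k): $1,057.09 × 0.06 = $63.43
SIMPLE IRA contribution: $1,057.09 × 0.09 = $95.14
Pre-tax total = $63.43 + $95.14 = $158.57
Taxable wages = $1,057.09 − $158.57 = $898.52
Federal income tax: $898.52 × 0.2375 = $213.40
PFL insurance: $1,057.09 × 0.01 = $10.57
State unemployment insurance (employee share): $1,057.09 × 0.01 = $10.57
State disability insurance: $1,057.09 × 0.01 = $10.57
Fitness reimbursement repayment: $95.55
Total deductions = $63.43 + $95.14 + $213.40 + $10.57 + $10.57 + $10.57 + $95.55 = $499.23
Net pay = $1,057.09 − $499.23 = $557.86

$557.86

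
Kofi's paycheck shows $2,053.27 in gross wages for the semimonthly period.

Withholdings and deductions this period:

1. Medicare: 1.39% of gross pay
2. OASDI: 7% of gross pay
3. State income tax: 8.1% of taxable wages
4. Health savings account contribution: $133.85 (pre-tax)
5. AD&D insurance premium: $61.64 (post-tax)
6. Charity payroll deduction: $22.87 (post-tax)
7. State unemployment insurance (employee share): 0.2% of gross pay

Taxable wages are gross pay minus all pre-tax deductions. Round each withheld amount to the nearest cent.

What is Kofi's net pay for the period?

$1,503.06

Health savings account contribution: $133.85
Taxable wages = $2,053.27 − $133.85 = $1,919.42
State income tax: $1,919.42 × 0.081 = $155.47
State unemployment insurance (employee share): $2,053.27 × 0.002 = $4.11
Medicare: $2,053.27 × 0.0139 = $28.54
OASDI: $2,053.27 × 0.07 = $143.73
AD&D insurance premium: $61.64
Charity payroll deduction: $22.87
Total deductions = $133.85 + $155.47 + $4.11 + $28.54 + $143.73 + $61.64 + $22.87 = $550.21
Net pay = $2,053.27 − $550.21 = $1,503.06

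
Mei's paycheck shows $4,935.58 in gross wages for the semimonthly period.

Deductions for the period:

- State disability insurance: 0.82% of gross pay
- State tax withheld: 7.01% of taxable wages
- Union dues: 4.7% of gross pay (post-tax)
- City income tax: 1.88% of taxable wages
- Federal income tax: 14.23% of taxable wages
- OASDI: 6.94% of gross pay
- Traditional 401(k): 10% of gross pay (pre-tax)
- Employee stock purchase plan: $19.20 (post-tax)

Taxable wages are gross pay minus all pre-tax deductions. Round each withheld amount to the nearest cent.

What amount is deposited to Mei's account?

$2,780.85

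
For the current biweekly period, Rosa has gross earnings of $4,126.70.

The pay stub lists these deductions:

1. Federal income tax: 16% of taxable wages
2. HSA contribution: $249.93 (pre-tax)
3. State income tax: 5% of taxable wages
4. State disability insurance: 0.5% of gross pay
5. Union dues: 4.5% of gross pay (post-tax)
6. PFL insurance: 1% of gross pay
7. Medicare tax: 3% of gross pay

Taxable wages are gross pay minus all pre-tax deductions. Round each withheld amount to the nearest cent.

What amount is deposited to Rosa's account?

$2,691.25

HSA contribution: $249.93
Taxable wages = $4,126.70 − $249.93 = $3,876.77
Federal income tax: $3,876.77 × 0.16 = $620.28
State income tax: $3,876.77 × 0.05 = $193.84
PFL insurance: $4,126.70 × 0.01 = $41.27
Medicare tax: $4,126.70 × 0.03 = $123.80
State disability insurance: $4,126.70 × 0.005 = $20.63
Union dues: $4,126.70 × 0.045 = $185.70
Total deductions = $249.93 + $620.28 + $193.84 + $41.27 + $123.80 + $20.63 + $185.70 = $1,435.45
Net pay = $4,126.70 − $1,435.45 = $2,691.25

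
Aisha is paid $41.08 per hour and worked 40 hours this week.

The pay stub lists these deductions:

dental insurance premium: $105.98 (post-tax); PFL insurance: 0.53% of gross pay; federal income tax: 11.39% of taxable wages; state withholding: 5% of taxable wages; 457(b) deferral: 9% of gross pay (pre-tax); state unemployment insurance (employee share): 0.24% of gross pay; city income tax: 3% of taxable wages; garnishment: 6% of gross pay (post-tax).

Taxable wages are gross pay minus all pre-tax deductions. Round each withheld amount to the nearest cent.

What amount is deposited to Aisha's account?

$988.14

Gross pay: 40 × $41.08 = $1,643.20
457(b) deferral: $1,643.20 × 0.09 = $147.89
Taxable wages = $1,643.20 − $147.89 = $1,495.31
Federal income tax: $1,495.31 × 0.1139 = $170.32
City income tax: $1,495.31 × 0.03 = $44.86
State withholding: $1,495.31 × 0.05 = $74.77
State unemployment insurance (employee share): $1,643.20 × 0.0024 = $3.94
PFL insurance: $1,643.20 × 0.0053 = $8.71
Garnishment: $1,643.20 × 0.06 = $98.59
Dental insurance premium: $105.98
Total deductions = $147.89 + $170.32 + $44.86 + $74.77 + $3.94 + $8.71 + $98.59 + $105.98 = $655.06
Net pay = $1,643.20 − $655.06 = $988.14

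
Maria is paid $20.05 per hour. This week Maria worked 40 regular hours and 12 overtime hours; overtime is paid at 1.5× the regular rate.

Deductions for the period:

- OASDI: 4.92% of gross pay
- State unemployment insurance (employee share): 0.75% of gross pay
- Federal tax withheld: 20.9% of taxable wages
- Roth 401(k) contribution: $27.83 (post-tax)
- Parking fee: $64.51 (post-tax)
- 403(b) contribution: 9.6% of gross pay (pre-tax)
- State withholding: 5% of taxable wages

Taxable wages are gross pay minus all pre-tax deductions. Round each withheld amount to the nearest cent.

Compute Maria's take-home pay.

$620.72

Regular pay: 40 × $20.05 = $802.00
Overtime pay: 12 × $20.05 × 1.5 = $360.90
Gross pay = $802.00 + $360.90 = $1,162.90
403(b) contribution: $1,162.90 × 0.096 = $111.64
Taxable wages = $1,162.90 − $111.64 = $1,051.26
Federal tax withheld: $1,051.26 × 0.209 = $219.71
State withholding: $1,051.26 × 0.05 = $52.56
State unemployment insurance (employee share): $1,162.90 × 0.0075 = $8.72
OASDI: $1,162.90 × 0.0492 = $57.21
Roth 401(k) contribution: $27.83
Parking fee: $64.51
Total deductions = $111.64 + $219.71 + $52.56 + $8.72 + $57.21 + $27.83 + $64.51 = $542.18
Net pay = $1,162.90 − $542.18 = $620.72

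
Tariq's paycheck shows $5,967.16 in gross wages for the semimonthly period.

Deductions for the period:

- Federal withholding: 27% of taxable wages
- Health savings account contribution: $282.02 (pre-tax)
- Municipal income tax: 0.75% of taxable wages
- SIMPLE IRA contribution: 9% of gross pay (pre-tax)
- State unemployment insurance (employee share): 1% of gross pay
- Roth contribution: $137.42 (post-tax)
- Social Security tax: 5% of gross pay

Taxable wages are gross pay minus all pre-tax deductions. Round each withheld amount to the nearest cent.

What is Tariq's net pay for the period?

SIMPLE IRA contribution: $5,967.16 × 0.09 = $537.04
Health savings account contribution: $282.02
Pre-tax total = $537.04 + $282.02 = $819.06
Taxable wages = $5,967.16 − $819.06 = $5,148.10
Federal withholding: $5,148.10 × 0.27 = $1,389.99
Municipal income tax: $5,148.10 × 0.0075 = $38.61
State unemployment insurance (employee share): $5,967.16 × 0.01 = $59.67
Social Security tax: $5,967.16 × 0.05 = $298.36
Roth contribution: $137.42
Total deductions = $537.04 + $282.02 + $1,389.99 + $38.61 + $59.67 + $298.36 + $137.42 = $2,743.11
Net pay = $5,967.16 − $2,743.11 = $3,224.05

$3,224.05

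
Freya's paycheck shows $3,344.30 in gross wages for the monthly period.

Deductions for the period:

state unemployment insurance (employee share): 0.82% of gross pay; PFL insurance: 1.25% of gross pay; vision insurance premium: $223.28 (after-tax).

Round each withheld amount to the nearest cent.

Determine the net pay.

PFL insurance: $3,344.30 × 0.0125 = $41.80
State unemployment insurance (employee share): $3,344.30 × 0.0082 = $27.42
Vision insurance premium: $223.28
Total deductions = $41.80 + $27.42 + $223.28 = $292.50
Net pay = $3,344.30 − $292.50 = $3,051.80

$3,051.80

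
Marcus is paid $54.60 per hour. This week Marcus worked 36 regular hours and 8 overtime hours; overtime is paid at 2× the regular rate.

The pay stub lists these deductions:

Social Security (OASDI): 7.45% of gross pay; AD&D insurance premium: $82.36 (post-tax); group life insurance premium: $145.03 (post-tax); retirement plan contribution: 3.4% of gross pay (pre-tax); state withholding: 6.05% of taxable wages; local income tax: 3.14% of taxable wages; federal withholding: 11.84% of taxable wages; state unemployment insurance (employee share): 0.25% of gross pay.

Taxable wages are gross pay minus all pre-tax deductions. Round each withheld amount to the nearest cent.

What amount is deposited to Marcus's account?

$1,719.88

Regular pay: 36 × $54.60 = $1,965.60
Overtime pay: 8 × $54.60 × 2 = $873.60
Gross pay = $1,965.60 + $873.60 = $2,839.20
Retirement plan contribution: $2,839.20 × 0.034 = $96.53
Taxable wages = $2,839.20 − $96.53 = $2,742.67
Federal withholding: $2,742.67 × 0.1184 = $324.73
State withholding: $2,742.67 × 0.0605 = $165.93
Local income tax: $2,742.67 × 0.0314 = $86.12
State unemployment insurance (employee share): $2,839.20 × 0.0025 = $7.10
Social Security (OASDI): $2,839.20 × 0.0745 = $211.52
Group life insurance premium: $145.03
AD&D insurance premium: $82.36
Total deductions = $96.53 + $324.73 + $165.93 + $86.12 + $7.10 + $211.52 + $145.03 + $82.36 = $1,119.32
Net pay = $2,839.20 − $1,119.32 = $1,719.88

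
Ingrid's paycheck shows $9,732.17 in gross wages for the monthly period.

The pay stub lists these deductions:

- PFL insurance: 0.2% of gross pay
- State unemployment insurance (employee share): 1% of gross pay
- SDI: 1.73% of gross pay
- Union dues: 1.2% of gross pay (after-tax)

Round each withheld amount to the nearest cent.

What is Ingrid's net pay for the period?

$9,330.23

PFL insurance: $9,732.17 × 0.002 = $19.46
State unemployment insurance (employee share): $9,732.17 × 0.01 = $97.32
SDI: $9,732.17 × 0.0173 = $168.37
Union dues: $9,732.17 × 0.012 = $116.79
Total deductions = $19.46 + $97.32 + $168.37 + $116.79 = $401.94
Net pay = $9,732.17 − $401.94 = $9,330.23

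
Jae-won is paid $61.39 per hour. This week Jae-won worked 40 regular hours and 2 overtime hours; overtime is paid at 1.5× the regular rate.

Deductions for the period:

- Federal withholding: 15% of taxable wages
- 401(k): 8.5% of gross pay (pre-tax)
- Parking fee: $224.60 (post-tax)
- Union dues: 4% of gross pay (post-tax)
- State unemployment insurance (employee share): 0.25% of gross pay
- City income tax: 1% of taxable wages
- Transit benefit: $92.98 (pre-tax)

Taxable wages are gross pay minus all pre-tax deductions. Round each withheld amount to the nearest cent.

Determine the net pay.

$1614.04

Regular pay: 40 × $61.39 = $2455.60
Overtime pay: 2 × $61.39 × 1.5 = $184.17
Gross pay = $2455.60 + $184.17 = $2639.77
Transit benefit: $92.98
401(k): $2639.77 × 0.085 = $224.38
Pre-tax total = $92.98 + $224.38 = $317.36
Taxable wages = $2639.77 − $317.36 = $2322.41
City income tax: $2322.41 × 0.01 = $23.22
Federal withholding: $2322.41 × 0.15 = $348.36
State unemployment insurance (employee share): $2639.77 × 0.0025 = $6.60
Parking fee: $224.60
Union dues: $2639.77 × 0.04 = $105.59
Total deductions = $92.98 + $224.38 + $23.22 + $348.36 + $6.60 + $224.60 + $105.59 = $1025.73
Net pay = $2639.77 − $1025.73 = $1614.04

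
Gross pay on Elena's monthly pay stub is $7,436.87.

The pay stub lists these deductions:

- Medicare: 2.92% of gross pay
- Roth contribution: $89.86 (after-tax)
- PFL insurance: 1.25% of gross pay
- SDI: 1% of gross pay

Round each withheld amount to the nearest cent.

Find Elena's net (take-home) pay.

Medicare: $7,436.87 × 0.0292 = $217.16
PFL insurance: $7,436.87 × 0.0125 = $92.96
SDI: $7,436.87 × 0.01 = $74.37
Roth contribution: $89.86
Total deductions = $217.16 + $92.96 + $74.37 + $89.86 = $474.35
Net pay = $7,436.87 − $474.35 = $6,962.52

$6,962.52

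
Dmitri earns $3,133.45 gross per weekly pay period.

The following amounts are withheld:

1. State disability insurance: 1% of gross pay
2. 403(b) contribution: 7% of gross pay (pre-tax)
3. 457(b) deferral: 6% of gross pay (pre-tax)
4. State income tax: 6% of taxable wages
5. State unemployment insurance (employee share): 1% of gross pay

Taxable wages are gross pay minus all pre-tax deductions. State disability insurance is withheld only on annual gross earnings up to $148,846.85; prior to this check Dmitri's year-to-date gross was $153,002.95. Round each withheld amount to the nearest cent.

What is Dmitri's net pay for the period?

$2,531.20

457(b) deferral: $3,133.45 × 0.06 = $188.01
403(b) contribution: $3,133.45 × 0.07 = $219.34
Pre-tax total = $188.01 + $219.34 = $407.35
Taxable wages = $3,133.45 − $407.35 = $2,726.10
State income tax: $2,726.10 × 0.06 = $163.57
State unemployment insurance (employee share): $3,133.45 × 0.01 = $31.33
State disability insurance: annual cap $148,846.85 already reached (YTD $153,002.95), so $0.00
Total deductions = $188.01 + $219.34 + $163.57 + $31.33 + $0.00 = $602.25
Net pay = $3,133.45 − $602.25 = $2,531.20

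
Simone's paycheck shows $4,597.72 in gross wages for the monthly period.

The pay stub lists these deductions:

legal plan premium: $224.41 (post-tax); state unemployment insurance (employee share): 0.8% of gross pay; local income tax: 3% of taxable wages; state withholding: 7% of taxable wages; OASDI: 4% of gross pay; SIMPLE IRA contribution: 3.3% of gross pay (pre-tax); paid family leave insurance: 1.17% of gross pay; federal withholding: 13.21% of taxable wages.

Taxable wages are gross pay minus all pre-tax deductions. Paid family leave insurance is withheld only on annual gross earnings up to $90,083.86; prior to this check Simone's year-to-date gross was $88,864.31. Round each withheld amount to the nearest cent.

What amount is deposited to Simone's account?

$2,954.71

SIMPLE IRA contribution: $4,597.72 × 0.033 = $151.72
Taxable wages = $4,597.72 − $151.72 = $4,446.00
State withholding: $4,446.00 × 0.07 = $311.22
Federal withholding: $4,446.00 × 0.1321 = $587.32
Local income tax: $4,446.00 × 0.03 = $133.38
OASDI: $4,597.72 × 0.04 = $183.91
Paid family leave insurance: only $90,083.86 − $88,864.31 = $1,219.55 of this check is subject → $1,219.55 × 0.0117 = $14.27
State unemployment insurance (employee share): $4,597.72 × 0.008 = $36.78
Legal plan premium: $224.41
Total deductions = $151.72 + $311.22 + $587.32 + $133.38 + $183.91 + $14.27 + $36.78 + $224.41 = $1,643.01
Net pay = $4,597.72 − $1,643.01 = $2,954.71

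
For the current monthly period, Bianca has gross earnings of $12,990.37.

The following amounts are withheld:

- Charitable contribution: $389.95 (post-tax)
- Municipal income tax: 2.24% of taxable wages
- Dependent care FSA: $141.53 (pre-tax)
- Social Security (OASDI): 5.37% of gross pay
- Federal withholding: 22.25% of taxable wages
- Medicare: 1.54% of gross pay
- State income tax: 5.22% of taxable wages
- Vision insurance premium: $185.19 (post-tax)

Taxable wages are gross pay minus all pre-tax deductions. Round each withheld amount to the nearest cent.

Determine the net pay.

Dependent care FSA: $141.53
Taxable wages = $12,990.37 − $141.53 = $12,848.84
Municipal income tax: $12,848.84 × 0.0224 = $287.81
State income tax: $12,848.84 × 0.0522 = $670.71
Federal withholding: $12,848.84 × 0.2225 = $2,858.87
Social Security (OASDI): $12,990.37 × 0.0537 = $697.58
Medicare: $12,990.37 × 0.0154 = $200.05
Vision insurance premium: $185.19
Charitable contribution: $389.95
Total deductions = $141.53 + $287.81 + $670.71 + $2,858.87 + $697.58 + $200.05 + $185.19 + $389.95 = $5,431.69
Net pay = $12,990.37 − $5,431.69 = $7,558.68

$7,558.68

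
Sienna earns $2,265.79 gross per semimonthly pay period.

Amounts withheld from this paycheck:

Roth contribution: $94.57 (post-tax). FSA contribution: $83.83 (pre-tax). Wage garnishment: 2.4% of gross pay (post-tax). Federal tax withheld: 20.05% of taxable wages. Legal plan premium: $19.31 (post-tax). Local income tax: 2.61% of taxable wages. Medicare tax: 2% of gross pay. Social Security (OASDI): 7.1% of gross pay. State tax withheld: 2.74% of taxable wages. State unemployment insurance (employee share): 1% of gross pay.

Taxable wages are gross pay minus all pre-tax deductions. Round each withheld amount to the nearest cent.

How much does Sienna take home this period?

FSA contribution: $83.83
Taxable wages = $2,265.79 − $83.83 = $2,181.96
State tax withheld: $2,181.96 × 0.0274 = $59.79
Local income tax: $2,181.96 × 0.0261 = $56.95
Federal tax withheld: $2,181.96 × 0.2005 = $437.48
Social Security (OASDI): $2,265.79 × 0.071 = $160.87
State unemployment insurance (employee share): $2,265.79 × 0.01 = $22.66
Medicare tax: $2,265.79 × 0.02 = $45.32
Wage garnishment: $2,265.79 × 0.024 = $54.38
Legal plan premium: $19.31
Roth contribution: $94.57
Total deductions = $83.83 + $59.79 + $56.95 + $437.48 + $160.87 + $22.66 + $45.32 + $54.38 + $19.31 + $94.57 = $1,035.16
Net pay = $2,265.79 − $1,035.16 = $1,230.63

$1,230.63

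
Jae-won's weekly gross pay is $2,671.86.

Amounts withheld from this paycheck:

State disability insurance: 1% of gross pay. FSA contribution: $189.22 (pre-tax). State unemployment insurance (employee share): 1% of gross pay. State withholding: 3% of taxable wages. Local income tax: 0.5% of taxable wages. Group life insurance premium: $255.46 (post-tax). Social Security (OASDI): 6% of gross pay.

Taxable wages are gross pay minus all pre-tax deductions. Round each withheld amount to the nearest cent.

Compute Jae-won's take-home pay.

FSA contribution: $189.22
Taxable wages = $2,671.86 − $189.22 = $2,482.64
Local income tax: $2,482.64 × 0.005 = $12.41
State withholding: $2,482.64 × 0.03 = $74.48
Social Security (OASDI): $2,671.86 × 0.06 = $160.31
State disability insurance: $2,671.86 × 0.01 = $26.72
State unemployment insurance (employee share): $2,671.86 × 0.01 = $26.72
Group life insurance premium: $255.46
Total deductions = $189.22 + $12.41 + $74.48 + $160.31 + $26.72 + $26.72 + $255.46 = $745.32
Net pay = $2,671.86 − $745.32 = $1,926.54

$1,926.54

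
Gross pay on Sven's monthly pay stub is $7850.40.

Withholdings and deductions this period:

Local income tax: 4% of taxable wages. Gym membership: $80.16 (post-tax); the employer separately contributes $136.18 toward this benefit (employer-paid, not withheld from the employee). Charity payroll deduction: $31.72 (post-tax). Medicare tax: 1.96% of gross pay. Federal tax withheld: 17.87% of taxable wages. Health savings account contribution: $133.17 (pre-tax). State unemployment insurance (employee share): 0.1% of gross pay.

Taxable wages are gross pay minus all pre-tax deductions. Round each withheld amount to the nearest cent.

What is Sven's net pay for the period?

Health savings account contribution: $133.17
Taxable wages = $7850.40 − $133.17 = $7717.23
Local income tax: $7717.23 × 0.04 = $308.69
Federal tax withheld: $7717.23 × 0.1787 = $1379.07
Medicare tax: $7850.40 × 0.0196 = $153.87
State unemployment insurance (employee share): $7850.40 × 0.001 = $7.85
Charity payroll deduction: $31.72
Gym membership: $80.16
(Employer's $136.18 toward gym membership is not withheld from the employee.)
Total deductions = $133.17 + $308.69 + $1379.07 + $153.87 + $7.85 + $31.72 + $80.16 = $2094.53
Net pay = $7850.40 − $2094.53 = $5755.87

$5755.87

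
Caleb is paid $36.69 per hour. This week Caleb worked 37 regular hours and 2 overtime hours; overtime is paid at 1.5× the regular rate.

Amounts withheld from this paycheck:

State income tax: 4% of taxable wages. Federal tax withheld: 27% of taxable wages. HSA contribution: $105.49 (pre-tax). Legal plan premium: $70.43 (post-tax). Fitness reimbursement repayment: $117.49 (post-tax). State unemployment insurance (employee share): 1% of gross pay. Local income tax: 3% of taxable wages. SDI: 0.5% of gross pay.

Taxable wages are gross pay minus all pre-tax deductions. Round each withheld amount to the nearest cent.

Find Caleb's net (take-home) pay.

$689.06

Regular pay: 37 × $36.69 = $1357.53
Overtime pay: 2 × $36.69 × 1.5 = $110.07
Gross pay = $1357.53 + $110.07 = $1467.60
HSA contribution: $105.49
Taxable wages = $1467.60 − $105.49 = $1362.11
State income tax: $1362.11 × 0.04 = $54.48
Federal tax withheld: $1362.11 × 0.27 = $367.77
Local income tax: $1362.11 × 0.03 = $40.86
State unemployment insurance (employee share): $1467.60 × 0.01 = $14.68
SDI: $1467.60 × 0.005 = $7.34
Fitness reimbursement repayment: $117.49
Legal plan premium: $70.43
Total deductions = $105.49 + $54.48 + $367.77 + $40.86 + $14.68 + $7.34 + $117.49 + $70.43 = $778.54
Net pay = $1467.60 − $778.54 = $689.06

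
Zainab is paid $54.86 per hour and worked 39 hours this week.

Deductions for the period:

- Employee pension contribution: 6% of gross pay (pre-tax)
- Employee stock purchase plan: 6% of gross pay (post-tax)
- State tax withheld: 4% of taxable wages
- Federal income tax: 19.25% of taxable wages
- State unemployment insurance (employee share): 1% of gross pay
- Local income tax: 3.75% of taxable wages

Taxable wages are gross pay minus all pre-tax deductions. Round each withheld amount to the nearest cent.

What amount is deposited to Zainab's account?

$1,318.38

Gross pay: 39 × $54.86 = $2,139.54
Employee pension contribution: $2,139.54 × 0.06 = $128.37
Taxable wages = $2,139.54 − $128.37 = $2,011.17
Federal income tax: $2,011.17 × 0.1925 = $387.15
Local income tax: $2,011.17 × 0.0375 = $75.42
State tax withheld: $2,011.17 × 0.04 = $80.45
State unemployment insurance (employee share): $2,139.54 × 0.01 = $21.40
Employee stock purchase plan: $2,139.54 × 0.06 = $128.37
Total deductions = $128.37 + $387.15 + $75.42 + $80.45 + $21.40 + $128.37 = $821.16
Net pay = $2,139.54 − $821.16 = $1,318.38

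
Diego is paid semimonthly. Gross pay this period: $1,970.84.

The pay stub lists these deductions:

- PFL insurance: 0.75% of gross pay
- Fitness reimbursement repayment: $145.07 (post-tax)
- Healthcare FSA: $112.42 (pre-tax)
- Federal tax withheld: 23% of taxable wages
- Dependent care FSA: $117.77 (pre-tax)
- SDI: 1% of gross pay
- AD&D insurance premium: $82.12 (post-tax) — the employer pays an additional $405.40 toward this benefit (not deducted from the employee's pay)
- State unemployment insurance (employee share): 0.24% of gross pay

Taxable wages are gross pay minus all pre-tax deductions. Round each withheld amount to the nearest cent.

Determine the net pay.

Healthcare FSA: $112.42
Dependent care FSA: $117.77
Pre-tax total = $112.42 + $117.77 = $230.19
Taxable wages = $1,970.84 − $230.19 = $1,740.65
Federal tax withheld: $1,740.65 × 0.23 = $400.35
State unemployment insurance (employee share): $1,970.84 × 0.0024 = $4.73
SDI: $1,970.84 × 0.01 = $19.71
PFL insurance: $1,970.84 × 0.0075 = $14.78
AD&D insurance premium: $82.12
Fitness reimbursement repayment: $145.07
(Employer's $405.40 toward AD&D insurance premium is not withheld from the employee.)
Total deductions = $112.42 + $117.77 + $400.35 + $4.73 + $19.71 + $14.78 + $82.12 + $145.07 = $896.95
Net pay = $1,970.84 − $896.95 = $1,073.89

$1,073.89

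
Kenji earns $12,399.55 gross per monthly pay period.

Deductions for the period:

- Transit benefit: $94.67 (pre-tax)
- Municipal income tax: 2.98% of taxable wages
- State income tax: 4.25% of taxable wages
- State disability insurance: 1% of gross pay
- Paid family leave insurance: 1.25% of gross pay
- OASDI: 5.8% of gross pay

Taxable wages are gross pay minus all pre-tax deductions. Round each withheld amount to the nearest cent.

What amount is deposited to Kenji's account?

$10,417.07

Transit benefit: $94.67
Taxable wages = $12,399.55 − $94.67 = $12,304.88
Municipal income tax: $12,304.88 × 0.0298 = $366.69
State income tax: $12,304.88 × 0.0425 = $522.96
State disability insurance: $12,399.55 × 0.01 = $124.00
OASDI: $12,399.55 × 0.058 = $719.17
Paid family leave insurance: $12,399.55 × 0.0125 = $154.99
Total deductions = $94.67 + $366.69 + $522.96 + $124.00 + $719.17 + $154.99 = $1,982.48
Net pay = $12,399.55 − $1,982.48 = $10,417.07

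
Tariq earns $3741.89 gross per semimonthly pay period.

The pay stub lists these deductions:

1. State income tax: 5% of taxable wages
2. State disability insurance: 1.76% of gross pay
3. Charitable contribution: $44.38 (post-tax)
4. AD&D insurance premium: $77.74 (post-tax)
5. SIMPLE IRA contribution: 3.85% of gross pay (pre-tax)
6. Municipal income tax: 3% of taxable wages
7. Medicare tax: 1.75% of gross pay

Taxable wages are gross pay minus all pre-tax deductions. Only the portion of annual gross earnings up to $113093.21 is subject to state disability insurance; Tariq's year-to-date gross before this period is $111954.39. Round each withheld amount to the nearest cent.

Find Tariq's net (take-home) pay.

$3102.37

SIMPLE IRA contribution: $3741.89 × 0.0385 = $144.06
Taxable wages = $3741.89 − $144.06 = $3597.83
State income tax: $3597.83 × 0.05 = $179.89
Municipal income tax: $3597.83 × 0.03 = $107.93
Medicare tax: $3741.89 × 0.0175 = $65.48
State disability insurance: only $113093.21 − $111954.39 = $1138.82 of this check is subject → $1138.82 × 0.0176 = $20.04
AD&D insurance premium: $77.74
Charitable contribution: $44.38
Total deductions = $144.06 + $179.89 + $107.93 + $65.48 + $20.04 + $77.74 + $44.38 = $639.52
Net pay = $3741.89 − $639.52 = $3102.37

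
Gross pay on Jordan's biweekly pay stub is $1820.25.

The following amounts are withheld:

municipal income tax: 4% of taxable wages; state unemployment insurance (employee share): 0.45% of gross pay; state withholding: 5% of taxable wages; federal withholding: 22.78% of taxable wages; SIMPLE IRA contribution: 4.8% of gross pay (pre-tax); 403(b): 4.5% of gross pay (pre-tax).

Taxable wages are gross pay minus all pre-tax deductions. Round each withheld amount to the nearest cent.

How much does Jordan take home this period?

$1118.10

403(b): $1820.25 × 0.045 = $81.91
SIMPLE IRA contribution: $1820.25 × 0.048 = $87.37
Pre-tax total = $81.91 + $87.37 = $169.28
Taxable wages = $1820.25 − $169.28 = $1650.97
Municipal income tax: $1650.97 × 0.04 = $66.04
State withholding: $1650.97 × 0.05 = $82.55
Federal withholding: $1650.97 × 0.2278 = $376.09
State unemployment insurance (employee share): $1820.25 × 0.0045 = $8.19
Total deductions = $81.91 + $87.37 + $66.04 + $82.55 + $376.09 + $8.19 = $702.15
Net pay = $1820.25 − $702.15 = $1118.10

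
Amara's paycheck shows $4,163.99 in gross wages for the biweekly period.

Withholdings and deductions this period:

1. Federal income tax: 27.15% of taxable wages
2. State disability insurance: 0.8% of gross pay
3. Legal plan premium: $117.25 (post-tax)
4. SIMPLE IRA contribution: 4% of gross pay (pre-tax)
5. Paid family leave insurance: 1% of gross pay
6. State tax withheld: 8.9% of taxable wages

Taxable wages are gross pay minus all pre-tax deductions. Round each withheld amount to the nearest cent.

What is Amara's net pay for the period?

SIMPLE IRA contribution: $4,163.99 × 0.04 = $166.56
Taxable wages = $4,163.99 − $166.56 = $3,997.43
Federal income tax: $3,997.43 × 0.2715 = $1,085.30
State tax withheld: $3,997.43 × 0.089 = $355.77
State disability insurance: $4,163.99 × 0.008 = $33.31
Paid family leave insurance: $4,163.99 × 0.01 = $41.64
Legal plan premium: $117.25
Total deductions = $166.56 + $1,085.30 + $355.77 + $33.31 + $41.64 + $117.25 = $1,799.83
Net pay = $4,163.99 − $1,799.83 = $2,364.16

$2,364.16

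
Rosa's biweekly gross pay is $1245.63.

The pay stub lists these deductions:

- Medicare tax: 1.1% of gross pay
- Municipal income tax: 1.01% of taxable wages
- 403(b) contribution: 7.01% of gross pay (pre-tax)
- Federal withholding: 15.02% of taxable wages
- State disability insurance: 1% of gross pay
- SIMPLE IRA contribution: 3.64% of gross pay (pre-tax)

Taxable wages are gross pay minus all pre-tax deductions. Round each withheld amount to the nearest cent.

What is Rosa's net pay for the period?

403(b) contribution: $1245.63 × 0.0701 = $87.32
SIMPLE IRA contribution: $1245.63 × 0.0364 = $45.34
Pre-tax total = $87.32 + $45.34 = $132.66
Taxable wages = $1245.63 − $132.66 = $1112.97
Municipal income tax: $1112.97 × 0.0101 = $11.24
Federal withholding: $1112.97 × 0.1502 = $167.17
Medicare tax: $1245.63 × 0.011 = $13.70
State disability insurance: $1245.63 × 0.01 = $12.46
Total deductions = $87.32 + $45.34 + $11.24 + $167.17 + $13.70 + $12.46 = $337.23
Net pay = $1245.63 − $337.23 = $908.40

$908.40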